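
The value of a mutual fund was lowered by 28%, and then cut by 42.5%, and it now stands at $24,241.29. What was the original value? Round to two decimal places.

Undoing the 42.5% decrease: $24,241.29 ÷ 0.575 ≈ $42158.765217.
Undoing the 28% decrease: $42158.765217 ÷ 0.72 ≈ $58,553.84.

$58,553.84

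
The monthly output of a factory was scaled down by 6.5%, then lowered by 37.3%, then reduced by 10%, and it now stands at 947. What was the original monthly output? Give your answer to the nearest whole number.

1,795

The overall multiplier applied was 0.935 × 0.627 × 0.9 = 0.5276205.
So the original monthly output was 947 ÷ 0.5276205 ≈ 1,795.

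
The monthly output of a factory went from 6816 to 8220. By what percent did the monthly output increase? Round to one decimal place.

20.6%

Change: 8220 − 6816 = 1404.
Relative to the original: 1404 ÷ 6816 ≈ 20.6%.
So the monthly output increased by 20.6%.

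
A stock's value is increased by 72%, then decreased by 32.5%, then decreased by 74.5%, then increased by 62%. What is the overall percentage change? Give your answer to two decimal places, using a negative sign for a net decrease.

A 72% increase multiplies by 1.72.
Then a 32.5% decrease: 1.72 × 0.675 = 1.161.
Then a 74.5% decrease: 1.161 × 0.255 = 0.296055.
Then a 62% increase: 0.296055 × 1.62 = 0.4796091.
Overall factor 0.4796091, i.e. -52.04%.

-52.04%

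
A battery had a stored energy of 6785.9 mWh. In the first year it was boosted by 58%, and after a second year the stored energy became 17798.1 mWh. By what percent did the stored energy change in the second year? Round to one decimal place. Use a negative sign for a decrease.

66.0%

After the first year: 6785.9 × 1.58 = 10721.722.
Second-year multiplier: 17798.1 ÷ 10721.722 ≈ 1.66.
That is a change of 66.0%.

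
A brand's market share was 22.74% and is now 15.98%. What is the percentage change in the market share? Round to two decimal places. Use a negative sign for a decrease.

-29.73%

The change is 15.98 − 22.74 = -6.76 percentage points.
Relative to the original 22.74%, that is -6.76 ÷ 22.74 ≈ -29.73%.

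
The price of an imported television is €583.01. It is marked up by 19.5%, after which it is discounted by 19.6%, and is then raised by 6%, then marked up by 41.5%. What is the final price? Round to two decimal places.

€840.16

Each change multiplies by a factor: 1.195 × 0.804 × 1.06 × 1.415 = 1.441073922.
€583.01 × 1.441073922 = €840.16050726522 ≈ €840.16.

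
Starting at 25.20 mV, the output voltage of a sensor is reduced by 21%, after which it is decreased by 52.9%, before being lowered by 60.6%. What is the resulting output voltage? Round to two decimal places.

3.69 mV

21% decrease: 25.20 × 0.79 = 19.908.
Apply the 52.9% decrease: 19.908 × 0.471 = 9.376668.
After the 60.6% decrease: 9.376668 × 0.394 = 3.694407192 ≈ 3.69.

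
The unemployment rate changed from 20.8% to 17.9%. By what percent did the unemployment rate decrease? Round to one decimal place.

The change is 17.9 − 20.8 = -2.9 percentage points.
Relative to the original 20.8%, that is -2.9 ÷ 20.8 ≈ -13.9%.
So the unemployment rate fell by 13.9%.

13.9%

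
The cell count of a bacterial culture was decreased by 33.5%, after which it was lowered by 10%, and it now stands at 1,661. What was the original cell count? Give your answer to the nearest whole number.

2,775

The overall multiplier applied was 0.665 × 0.9 = 0.5985.
So the original cell count was 1,661 ÷ 0.5985 ≈ 2,775.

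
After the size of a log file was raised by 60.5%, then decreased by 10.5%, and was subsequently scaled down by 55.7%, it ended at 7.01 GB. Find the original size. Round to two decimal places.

The overall multiplier applied was 1.605 × 0.895 × 0.443 = 0.636358425.
So the original size was 7.01 ÷ 0.636358425 ≈ 11.02 GB.

11.02 GB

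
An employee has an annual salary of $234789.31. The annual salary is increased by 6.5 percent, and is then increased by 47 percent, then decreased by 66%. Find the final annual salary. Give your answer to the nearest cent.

$124975.30

Each change multiplies by a factor: 1.065 × 1.47 × 0.34 = 0.532287.
$234789.31 × 0.532287 = $124975.29745197 ≈ $124975.30.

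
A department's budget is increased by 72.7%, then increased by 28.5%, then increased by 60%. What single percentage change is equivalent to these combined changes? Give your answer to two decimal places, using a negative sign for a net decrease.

The combined multiplier is 1.727 × 1.285 × 1.6 = 3.550712.
That corresponds to an increase of 255.07%.

255.07%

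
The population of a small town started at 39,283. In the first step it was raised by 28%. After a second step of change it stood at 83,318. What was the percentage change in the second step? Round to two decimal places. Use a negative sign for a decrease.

After the first step: 39,283 × 1.28 = 50282.24.
Second-step multiplier: 83,318 ÷ 50282.24 ≈ 1.657007.
That is a change of 65.70%.

65.70%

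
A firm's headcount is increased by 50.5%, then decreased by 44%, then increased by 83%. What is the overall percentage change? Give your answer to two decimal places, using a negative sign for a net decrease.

54.23%

A 50.5% increase multiplies by 1.505.
Then a 44% decrease: 1.505 × 0.56 = 0.8428.
Then an 83% increase: 0.8428 × 1.83 = 1.542324.
Overall factor 1.542324, i.e. 54.23%.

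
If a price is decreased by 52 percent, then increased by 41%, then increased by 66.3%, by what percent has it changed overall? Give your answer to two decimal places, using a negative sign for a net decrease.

A 52% decrease multiplies by 0.48.
Then a 41% increase: 0.48 × 1.41 = 0.6768.
Then a 66.3% increase: 0.6768 × 1.663 = 1.1255184.
Overall factor 1.1255184, i.e. 12.55%.

12.55%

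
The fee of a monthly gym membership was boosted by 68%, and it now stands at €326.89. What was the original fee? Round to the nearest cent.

The overall multiplier applied was 1.68.
So the original fee was €326.89 ÷ 1.68 ≈ €194.58.

€194.58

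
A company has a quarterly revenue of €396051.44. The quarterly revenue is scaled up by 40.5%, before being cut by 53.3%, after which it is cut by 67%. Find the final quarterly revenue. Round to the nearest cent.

Each change multiplies by a factor: 1.405 × 0.467 × 0.33 = 0.21652455.
€396051.44 × 0.21652455 = €85754.859822852 ≈ €85754.86.

€85754.86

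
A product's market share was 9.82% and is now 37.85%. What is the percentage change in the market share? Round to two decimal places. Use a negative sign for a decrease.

The change is 37.85 − 9.82 = 28.03 percentage points.
Relative to the original 9.82%, that is 28.03 ÷ 9.82 ≈ 285.44%.

285.44%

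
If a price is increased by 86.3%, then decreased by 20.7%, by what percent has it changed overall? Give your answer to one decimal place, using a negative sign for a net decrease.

An 86.3% increase multiplies by 1.863.
Then a 20.7% decrease: 1.863 × 0.793 = 1.477359.
Overall factor 1.477359, i.e. 47.7%.

47.7%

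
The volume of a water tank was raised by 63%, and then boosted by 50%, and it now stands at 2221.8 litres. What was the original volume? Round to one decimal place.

908.7 litres

Undoing the 50% increase: 2221.8 ÷ 1.5 = 1481.2.
Undoing the 63% increase: 1481.2 ÷ 1.63 ≈ 908.7 litres.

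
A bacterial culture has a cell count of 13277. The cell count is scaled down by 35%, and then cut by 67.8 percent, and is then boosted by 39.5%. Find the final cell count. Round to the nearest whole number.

3877

Each change multiplies by a factor: 0.65 × 0.322 × 1.395 = 0.2919735.
13277 × 0.2919735 = 3876.5321595 ≈ 3877.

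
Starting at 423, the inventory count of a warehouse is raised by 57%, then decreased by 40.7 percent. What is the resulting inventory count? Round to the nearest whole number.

394

Apply the 57% increase: 423 × 1.57 = 664.11.
Apply the 40.7% decrease: 664.11 × 0.593 = 393.81723 ≈ 394.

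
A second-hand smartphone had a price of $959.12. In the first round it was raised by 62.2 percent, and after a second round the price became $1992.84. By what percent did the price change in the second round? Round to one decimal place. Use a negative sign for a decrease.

28.1%

After the first round: $959.12 × 1.622 = $1555.69264.
Second-round multiplier: $1992.84 ÷ $1555.69264 ≈ 1.281.
That is a change of 28.1%.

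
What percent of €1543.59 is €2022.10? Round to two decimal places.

131.00%

€2022.10 ÷ €1543.59 ≈ 131.00%.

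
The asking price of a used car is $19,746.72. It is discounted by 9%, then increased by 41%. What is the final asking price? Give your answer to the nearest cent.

$25,337.02

Apply the 9% decrease: $19,746.72 × 0.91 = $17969.5152.
Apply the 41% increase: $17969.5152 × 1.41 = $25337.016432 ≈ $25,337.02.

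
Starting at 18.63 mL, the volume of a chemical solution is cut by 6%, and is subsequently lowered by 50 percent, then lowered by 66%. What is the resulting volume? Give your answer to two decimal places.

2.98 mL

Apply the 6% decrease: 18.63 × 0.94 = 17.5122.
50% decrease: 17.5122 × 0.5 = 8.7561.
After the 66% decrease: 8.7561 × 0.34 = 2.977074 ≈ 2.98.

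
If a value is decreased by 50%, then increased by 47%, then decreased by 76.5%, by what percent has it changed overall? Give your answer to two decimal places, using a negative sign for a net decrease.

-82.73%

A 50% decrease multiplies by 0.5.
Then a 47% increase: 0.5 × 1.47 = 0.735.
Then a 76.5% decrease: 0.735 × 0.235 = 0.172725.
Overall factor 0.172725, i.e. -82.73%.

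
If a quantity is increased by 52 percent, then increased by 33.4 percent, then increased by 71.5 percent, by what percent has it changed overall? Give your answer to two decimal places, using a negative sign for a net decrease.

247.75%

A 52% increase multiplies by 1.52.
Then a 33.4% increase: 1.52 × 1.334 = 2.02768.
Then a 71.5% increase: 2.02768 × 1.715 = 3.4774712.
Overall factor 3.4774712, i.e. 247.75%.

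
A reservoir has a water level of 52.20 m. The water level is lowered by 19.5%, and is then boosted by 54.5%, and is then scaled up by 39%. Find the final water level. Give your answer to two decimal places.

90.24 m

Each change multiplies by a factor: 0.805 × 1.545 × 1.39 = 1.72877775.
52.20 × 1.72877775 = 90.24219855 ≈ 90.24.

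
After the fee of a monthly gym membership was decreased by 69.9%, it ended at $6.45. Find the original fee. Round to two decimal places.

$21.43

The overall multiplier applied was 0.301.
So the original fee was $6.45 ÷ 0.301 ≈ $21.43.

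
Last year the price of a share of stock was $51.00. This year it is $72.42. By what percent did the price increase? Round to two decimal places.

Change: $72.42 − $51.00 = $21.42.
Relative to the original: $21.42 ÷ $51.00 = 42.00%.
So the price increased by 42.00%.

42.00%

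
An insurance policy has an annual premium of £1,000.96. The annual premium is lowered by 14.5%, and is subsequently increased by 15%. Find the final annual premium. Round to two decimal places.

£984.19

14.5% decrease: £1,000.96 × 0.855 = £855.8208.
After the 15% increase: £855.8208 × 1.15 = £984.19392 ≈ £984.19.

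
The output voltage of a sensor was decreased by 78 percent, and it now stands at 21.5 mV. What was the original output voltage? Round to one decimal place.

The overall multiplier applied was 0.22.
So the original output voltage was 21.5 ÷ 0.22 ≈ 97.7 mV.

97.7 mV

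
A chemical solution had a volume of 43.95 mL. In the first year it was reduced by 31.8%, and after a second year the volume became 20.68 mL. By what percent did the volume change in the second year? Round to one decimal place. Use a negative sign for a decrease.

After the first year: 43.95 × 0.682 = 29.9739.
Second-year multiplier: 20.68 ÷ 29.9739 ≈ 0.68993.
That is a change of -31.0%.

-31.0%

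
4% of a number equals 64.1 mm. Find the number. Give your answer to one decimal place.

1,602.5 mm

64.1 mm ÷ 0.04 = 1,602.5 mm.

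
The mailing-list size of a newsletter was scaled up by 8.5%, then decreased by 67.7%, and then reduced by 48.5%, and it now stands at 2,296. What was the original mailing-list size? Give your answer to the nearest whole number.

Undoing the 48.5% decrease: 2,296 ÷ 0.515 ≈ 4458.252427.
Undoing the 67.7% decrease: 4458.252427 ÷ 0.323 ≈ 13802.639093.
Undoing the 8.5% increase: 13802.639093 ÷ 1.085 ≈ 12,721.

12,721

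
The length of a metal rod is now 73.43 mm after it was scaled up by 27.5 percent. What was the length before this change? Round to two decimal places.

The overall multiplier applied was 1.275.
So the original length was 73.43 ÷ 1.275 ≈ 57.59 mm.

57.59 mm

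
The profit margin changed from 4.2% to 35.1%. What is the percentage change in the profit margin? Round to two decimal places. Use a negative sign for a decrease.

The change is 35.1 − 4.2 = 30.9 percentage points.
Relative to the original 4.2%, that is 30.9 ÷ 4.2 ≈ 735.71%.

735.71%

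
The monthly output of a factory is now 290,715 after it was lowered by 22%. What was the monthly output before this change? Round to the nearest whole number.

372,712

The overall multiplier applied was 0.78.
So the original monthly output was 290,715 ÷ 0.78 ≈ 372,712.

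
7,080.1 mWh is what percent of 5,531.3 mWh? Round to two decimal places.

128.00%

7,080.1 mWh ÷ 5,531.3 mWh ≈ 128.00%.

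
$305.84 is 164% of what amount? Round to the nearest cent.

$305.84 ÷ 1.64 ≈ $186.49.

$186.49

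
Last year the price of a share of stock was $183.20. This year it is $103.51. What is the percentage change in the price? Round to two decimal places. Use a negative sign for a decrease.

Change: $103.51 − $183.20 = -$79.69.
Relative to the original: -$79.69 ÷ $183.20 ≈ -43.50%.

-43.50%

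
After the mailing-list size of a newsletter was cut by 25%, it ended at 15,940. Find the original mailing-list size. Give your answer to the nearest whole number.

21,253

The overall multiplier applied was 0.75.
So the original mailing-list size was 15,940 ÷ 0.75 ≈ 21,253.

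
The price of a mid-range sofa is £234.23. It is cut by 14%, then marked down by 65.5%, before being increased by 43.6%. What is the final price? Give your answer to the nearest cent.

Each change multiplies by a factor: 0.86 × 0.345 × 1.436 = 0.4260612.
£234.23 × 0.4260612 = £99.796314876 ≈ £99.80.

£99.80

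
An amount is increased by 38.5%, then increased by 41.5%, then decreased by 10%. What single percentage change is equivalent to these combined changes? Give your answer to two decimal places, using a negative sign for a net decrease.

76.38%

A 38.5% increase multiplies by 1.385.
Then a 41.5% increase: 1.385 × 1.415 = 1.959775.
Then a 10% decrease: 1.959775 × 0.9 = 1.7637975.
Overall factor 1.7637975, i.e. 76.38%.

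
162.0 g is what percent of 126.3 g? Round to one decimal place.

128.3%

162.0 g ÷ 126.3 g ≈ 128.3%.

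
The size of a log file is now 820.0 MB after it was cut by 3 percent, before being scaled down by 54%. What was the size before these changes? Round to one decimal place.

1837.7 MB

Undoing the 54% decrease: 820.0 ÷ 0.46 ≈ 1782.608696.
Undoing the 3% decrease: 1782.608696 ÷ 0.97 ≈ 1837.7 MB.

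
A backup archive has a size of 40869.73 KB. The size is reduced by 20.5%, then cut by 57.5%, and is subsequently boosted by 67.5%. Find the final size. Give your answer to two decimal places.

Each change multiplies by a factor: 0.795 × 0.425 × 1.675 = 0.565940625.
40869.73 × 0.565940625 = 23129.84053978125 ≈ 23129.84.

23129.84 KB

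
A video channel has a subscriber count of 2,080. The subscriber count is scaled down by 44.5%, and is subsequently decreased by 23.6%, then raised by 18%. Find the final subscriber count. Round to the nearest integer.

Apply the 44.5% decrease: 2,080 × 0.555 = 1154.4.
23.6% decrease: 1154.4 × 0.764 = 881.9616.
Apply the 18% increase: 881.9616 × 1.18 = 1040.714688 ≈ 1,041.

1,041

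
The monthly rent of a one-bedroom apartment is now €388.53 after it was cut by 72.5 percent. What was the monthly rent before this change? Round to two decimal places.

The overall multiplier applied was 0.275.
So the original monthly rent was €388.53 ÷ 0.275 ≈ €1,412.84.

€1,412.84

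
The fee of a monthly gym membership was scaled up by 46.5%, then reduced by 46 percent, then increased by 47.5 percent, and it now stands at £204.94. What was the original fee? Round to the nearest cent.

£175.63

The overall multiplier applied was 1.465 × 0.54 × 1.475 = 1.1668725.
So the original fee was £204.94 ÷ 1.1668725 ≈ £175.63.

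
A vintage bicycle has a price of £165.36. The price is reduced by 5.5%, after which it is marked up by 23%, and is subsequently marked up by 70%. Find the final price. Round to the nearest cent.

Apply the 5.5% decrease: £165.36 × 0.945 = £156.2652.
After the 23% increase: £156.2652 × 1.23 = £192.206196.
After the 70% increase: £192.206196 × 1.7 = £326.7505332 ≈ £326.75.

£326.75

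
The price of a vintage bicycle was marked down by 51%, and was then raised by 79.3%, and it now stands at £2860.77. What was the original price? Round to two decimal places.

£3256.17

Undoing the 79.3% increase: £2860.77 ÷ 1.793 ≈ £1595.521472.
Undoing the 51% decrease: £1595.521472 ÷ 0.49 ≈ £3256.17.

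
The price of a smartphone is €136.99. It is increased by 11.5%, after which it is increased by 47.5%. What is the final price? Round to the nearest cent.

Apply the 11.5% increase: €136.99 × 1.115 = €152.74385.
47.5% increase: €152.74385 × 1.475 = €225.29717875 ≈ €225.30.

€225.30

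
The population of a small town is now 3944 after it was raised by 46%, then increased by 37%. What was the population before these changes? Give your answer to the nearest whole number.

Undoing the 37% increase: 3944 ÷ 1.37 ≈ 2878.832117.
Undoing the 46% increase: 2878.832117 ÷ 1.46 ≈ 1972.

1972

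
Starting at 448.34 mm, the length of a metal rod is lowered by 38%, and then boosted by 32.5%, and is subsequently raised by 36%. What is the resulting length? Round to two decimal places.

500.90 mm

Apply the 38% decrease: 448.34 × 0.62 = 277.9708.
Apply the 32.5% increase: 277.9708 × 1.325 = 368.31131.
36% increase: 368.31131 × 1.36 = 500.9033816 ≈ 500.90.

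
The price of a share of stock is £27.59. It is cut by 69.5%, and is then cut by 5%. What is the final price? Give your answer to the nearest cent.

After the 69.5% decrease: £27.59 × 0.305 = £8.41495.
After the 5% decrease: £8.41495 × 0.95 = £7.9942025 ≈ £7.99.

£7.99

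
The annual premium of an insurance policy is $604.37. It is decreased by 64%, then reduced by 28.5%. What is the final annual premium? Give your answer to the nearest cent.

$155.56

Apply the 64% decrease: $604.37 × 0.36 = $217.5732.
28.5% decrease: $217.5732 × 0.715 = $155.564838 ≈ $155.56.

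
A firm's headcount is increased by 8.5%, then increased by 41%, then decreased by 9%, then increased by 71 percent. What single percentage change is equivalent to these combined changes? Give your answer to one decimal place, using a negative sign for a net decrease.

An 8.5% increase multiplies by 1.085.
Then a 41% increase: 1.085 × 1.41 = 1.52985.
Then a 9% decrease: 1.52985 × 0.91 = 1.3921635.
Then a 71% increase: 1.3921635 × 1.71 = 2.380599585.
Overall factor 2.380599585, i.e. 138.1%.

138.1%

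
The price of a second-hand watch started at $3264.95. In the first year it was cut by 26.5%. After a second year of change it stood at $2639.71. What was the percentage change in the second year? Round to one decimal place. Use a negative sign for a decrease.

10.0%

After the first year: $3264.95 × 0.735 = $2399.73825.
Second-year multiplier: $2639.71 ÷ $2399.73825 ≈ 1.1.
That is a change of 10.0%.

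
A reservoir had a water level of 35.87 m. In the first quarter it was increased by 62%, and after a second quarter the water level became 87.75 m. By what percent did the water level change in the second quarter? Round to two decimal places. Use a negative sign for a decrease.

51.01%

After the first quarter: 35.87 × 1.62 = 58.1094.
Second-quarter multiplier: 87.75 ÷ 58.1094 ≈ 1.510083.
That is a change of 51.01%.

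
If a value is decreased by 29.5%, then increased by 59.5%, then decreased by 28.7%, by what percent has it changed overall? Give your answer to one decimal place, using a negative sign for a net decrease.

The combined multiplier is 0.705 × 1.595 × 0.713 = 0.801750675.
That corresponds to a decrease of 19.8%.

-19.8%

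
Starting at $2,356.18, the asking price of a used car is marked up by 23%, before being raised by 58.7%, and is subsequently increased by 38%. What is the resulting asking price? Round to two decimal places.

Each change multiplies by a factor: 1.23 × 1.587 × 1.38 = 2.6937738.
$2,356.18 × 2.6937738 = $6347.015952084 ≈ $6,347.02.

$6,347.02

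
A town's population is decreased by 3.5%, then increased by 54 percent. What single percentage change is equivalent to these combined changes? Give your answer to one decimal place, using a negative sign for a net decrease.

A 3.5% decrease multiplies by 0.965.
Then a 54% increase: 0.965 × 1.54 = 1.4861.
Overall factor 1.4861, i.e. 48.6%.

48.6%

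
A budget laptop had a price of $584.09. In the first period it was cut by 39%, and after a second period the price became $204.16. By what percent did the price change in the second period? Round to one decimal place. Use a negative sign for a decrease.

-42.7%

After the first period: $584.09 × 0.61 = $356.2949.
Second-period multiplier: $204.16 ÷ $356.2949 ≈ 0.57301.
That is a change of -42.7%.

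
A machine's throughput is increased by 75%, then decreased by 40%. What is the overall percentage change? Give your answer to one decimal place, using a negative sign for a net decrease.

The combined multiplier is 1.75 × 0.6 = 1.05.
That corresponds to an increase of 5.0%.

5.0%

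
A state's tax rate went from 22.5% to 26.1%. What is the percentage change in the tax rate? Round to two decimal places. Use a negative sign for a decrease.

16.00%

The change is 26.1 − 22.5 = 3.6 percentage points.
Relative to the original 22.5%, that is 3.6 ÷ 22.5 = 16.00%.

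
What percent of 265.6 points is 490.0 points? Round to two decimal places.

184.49%

490.0 points ÷ 265.6 points ≈ 184.49%.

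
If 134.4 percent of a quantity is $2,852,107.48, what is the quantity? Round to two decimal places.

$2,852,107.48 ÷ 1.344 ≈ $2,122,103.78.

$2,122,103.78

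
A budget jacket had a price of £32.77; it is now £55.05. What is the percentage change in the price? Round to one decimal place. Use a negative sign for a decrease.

68.0%

Change: £55.05 − £32.77 = £22.28.
Relative to the original: £22.28 ÷ £32.77 ≈ 68.0%.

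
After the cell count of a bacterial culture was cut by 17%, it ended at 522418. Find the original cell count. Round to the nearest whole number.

The overall multiplier applied was 0.83.
So the original cell count was 522418 ÷ 0.83 ≈ 629419.

629419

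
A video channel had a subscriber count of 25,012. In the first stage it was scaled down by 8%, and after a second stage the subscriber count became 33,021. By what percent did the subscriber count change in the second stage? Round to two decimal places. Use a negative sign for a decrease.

After the first stage: 25,012 × 0.92 = 23011.04.
Second-stage multiplier: 33,021 ÷ 23011.04 ≈ 1.435007.
That is a change of 43.50%.

43.50%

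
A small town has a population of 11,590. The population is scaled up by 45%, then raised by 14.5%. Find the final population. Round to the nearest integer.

19,242

Each change multiplies by a factor: 1.45 × 1.145 = 1.66025.
11,590 × 1.66025 = 19242.2975 ≈ 19,242.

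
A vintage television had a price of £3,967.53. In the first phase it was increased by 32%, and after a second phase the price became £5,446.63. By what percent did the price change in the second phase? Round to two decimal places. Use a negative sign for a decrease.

After the first phase: £3,967.53 × 1.32 = £5237.1396.
Second-phase multiplier: £5,446.63 ÷ £5237.1396 ≈ 1.040001.
That is a change of 4.00%.

4.00%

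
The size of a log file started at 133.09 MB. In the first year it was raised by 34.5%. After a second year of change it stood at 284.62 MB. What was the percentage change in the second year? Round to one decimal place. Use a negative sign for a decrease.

After the first year: 133.09 × 1.345 = 179.00605.
Second-year multiplier: 284.62 ÷ 179.00605 ≈ 1.59.
That is a change of 59.0%.

59.0%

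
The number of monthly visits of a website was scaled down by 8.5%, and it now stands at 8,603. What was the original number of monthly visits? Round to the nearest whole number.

9,402

The overall multiplier applied was 0.915.
So the original number of monthly visits was 8,603 ÷ 0.915 ≈ 9,402.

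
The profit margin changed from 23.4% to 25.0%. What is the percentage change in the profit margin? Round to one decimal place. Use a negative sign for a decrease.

6.8%

The change is 25.0 − 23.4 = 1.6 percentage points.
Relative to the original 23.4%, that is 1.6 ÷ 23.4 ≈ 6.8%.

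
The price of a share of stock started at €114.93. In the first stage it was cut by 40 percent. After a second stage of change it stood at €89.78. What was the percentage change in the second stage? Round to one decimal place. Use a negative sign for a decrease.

After the first stage: €114.93 × 0.6 = €68.958.
Second-stage multiplier: €89.78 ÷ €68.958 ≈ 1.30195.
That is a change of 30.2%.

30.2%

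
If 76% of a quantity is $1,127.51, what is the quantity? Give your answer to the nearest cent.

$1,127.51 ÷ 0.76 ≈ $1,483.57.

$1,483.57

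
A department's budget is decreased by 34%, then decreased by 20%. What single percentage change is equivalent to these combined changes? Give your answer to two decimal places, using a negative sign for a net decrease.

-47.20%

A 34% decrease multiplies by 0.66.
Then a 20% decrease: 0.66 × 0.8 = 0.528.
Overall factor 0.528, i.e. -47.20%.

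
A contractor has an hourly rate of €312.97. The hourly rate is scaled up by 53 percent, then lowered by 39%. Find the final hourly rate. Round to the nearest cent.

53% increase: €312.97 × 1.53 = €478.8441.
Apply the 39% decrease: €478.8441 × 0.61 = €292.094901 ≈ €292.09.

€292.09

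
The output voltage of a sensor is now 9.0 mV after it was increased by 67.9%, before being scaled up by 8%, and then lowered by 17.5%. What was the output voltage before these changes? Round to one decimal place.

The overall multiplier applied was 1.679 × 1.08 × 0.825 = 1.495989.
So the original output voltage was 9.0 ÷ 1.495989 ≈ 6.0 mV.

6.0 mV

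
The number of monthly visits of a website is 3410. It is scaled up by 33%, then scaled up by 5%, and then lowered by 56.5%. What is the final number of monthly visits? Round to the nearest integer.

Each change multiplies by a factor: 1.33 × 1.05 × 0.435 = 0.6074775.
3410 × 0.6074775 = 2071.498275 ≈ 2071.

2071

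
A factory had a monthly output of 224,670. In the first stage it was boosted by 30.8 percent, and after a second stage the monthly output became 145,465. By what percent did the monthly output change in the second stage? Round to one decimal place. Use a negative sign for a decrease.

After the first stage: 224,670 × 1.308 = 293868.36.
Second-stage multiplier: 145,465 ÷ 293868.36 ≈ 0.495.
That is a change of -50.5%.

-50.5%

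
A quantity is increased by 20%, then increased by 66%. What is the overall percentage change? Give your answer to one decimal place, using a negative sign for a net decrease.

99.2%

The combined multiplier is 1.2 × 1.66 = 1.992.
That corresponds to an increase of 99.2%.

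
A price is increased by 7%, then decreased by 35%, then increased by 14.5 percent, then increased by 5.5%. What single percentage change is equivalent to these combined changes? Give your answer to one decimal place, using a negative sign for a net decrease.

-16.0%

A 7% increase multiplies by 1.07.
Then a 35% decrease: 1.07 × 0.65 = 0.6955.
Then a 14.5% increase: 0.6955 × 1.145 = 0.7963475.
Then a 5.5% increase: 0.7963475 × 1.055 = 0.8401466125.
Overall factor 0.8401466125, i.e. -16.0%.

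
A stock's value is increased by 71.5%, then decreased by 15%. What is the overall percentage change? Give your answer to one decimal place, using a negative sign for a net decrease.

45.8%

A 71.5% increase multiplies by 1.715.
Then a 15% decrease: 1.715 × 0.85 = 1.45775.
Overall factor 1.45775, i.e. 45.8%.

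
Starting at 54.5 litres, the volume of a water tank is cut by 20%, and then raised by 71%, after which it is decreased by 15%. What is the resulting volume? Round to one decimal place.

After the 20% decrease: 54.5 × 0.8 = 43.6.
71% increase: 43.6 × 1.71 = 74.556.
After the 15% decrease: 74.556 × 0.85 = 63.3726 ≈ 63.4.

63.4 litres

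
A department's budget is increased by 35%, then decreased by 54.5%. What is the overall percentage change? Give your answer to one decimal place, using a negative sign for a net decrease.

-38.6%

A 35% increase multiplies by 1.35.
Then a 54.5% decrease: 1.35 × 0.455 = 0.61425.
Overall factor 0.61425, i.e. -38.6%.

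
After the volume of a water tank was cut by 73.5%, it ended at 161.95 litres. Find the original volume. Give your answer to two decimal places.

611.13 litres

The overall multiplier applied was 0.265.
So the original volume was 161.95 ÷ 0.265 ≈ 611.13 litres.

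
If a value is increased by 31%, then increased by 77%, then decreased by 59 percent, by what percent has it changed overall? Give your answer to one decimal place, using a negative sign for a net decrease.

-4.9%

A 31% increase multiplies by 1.31.
Then a 77% increase: 1.31 × 1.77 = 2.3187.
Then a 59% decrease: 2.3187 × 0.41 = 0.950667.
Overall factor 0.950667, i.e. -4.9%.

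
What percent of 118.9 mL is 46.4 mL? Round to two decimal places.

46.4 mL ÷ 118.9 mL ≈ 39.02%.

39.02%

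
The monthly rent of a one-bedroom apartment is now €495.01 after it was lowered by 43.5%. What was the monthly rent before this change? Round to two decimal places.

€876.12

The overall multiplier applied was 0.565.
So the original monthly rent was €495.01 ÷ 0.565 ≈ €876.12.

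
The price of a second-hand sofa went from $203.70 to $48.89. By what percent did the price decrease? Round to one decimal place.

76.0%

Change: $48.89 − $203.70 = -$154.81.
Relative to the original: -$154.81 ÷ $203.70 ≈ -76.0%.
So the price decreased by 76.0%.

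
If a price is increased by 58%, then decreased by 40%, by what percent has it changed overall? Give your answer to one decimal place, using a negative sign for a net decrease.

A 58% increase multiplies by 1.58.
Then a 40% decrease: 1.58 × 0.6 = 0.948.
Overall factor 0.948, i.e. -5.2%.

-5.2%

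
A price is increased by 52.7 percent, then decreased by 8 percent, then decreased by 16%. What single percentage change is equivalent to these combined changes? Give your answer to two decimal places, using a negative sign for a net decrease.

18.01%

The combined multiplier is 1.527 × 0.92 × 0.84 = 1.1800656.
That corresponds to an increase of 18.01%.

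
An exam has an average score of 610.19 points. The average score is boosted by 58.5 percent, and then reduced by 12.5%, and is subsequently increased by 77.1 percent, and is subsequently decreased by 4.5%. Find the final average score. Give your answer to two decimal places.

58.5% increase: 610.19 × 1.585 = 967.15115.
12.5% decrease: 967.15115 × 0.875 = 846.25725625.
After the 77.1% increase: 846.25725625 × 1.771 = 1498.72160081875.
4.5% decrease: 1498.72160081875 × 0.955 = 1431.27912878190625 ≈ 1431.28.

1431.28 points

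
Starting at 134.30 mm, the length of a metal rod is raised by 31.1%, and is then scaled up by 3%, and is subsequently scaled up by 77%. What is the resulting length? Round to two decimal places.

Each change multiplies by a factor: 1.311 × 1.03 × 1.77 = 2.3900841.
134.30 × 2.3900841 = 320.98829463 ≈ 320.99.

320.99 mm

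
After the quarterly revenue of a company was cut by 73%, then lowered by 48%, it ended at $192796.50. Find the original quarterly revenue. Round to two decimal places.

The overall multiplier applied was 0.27 × 0.52 = 0.1404.
So the original quarterly revenue was $192796.50 ÷ 0.1404 ≈ $1373194.44.

$1373194.44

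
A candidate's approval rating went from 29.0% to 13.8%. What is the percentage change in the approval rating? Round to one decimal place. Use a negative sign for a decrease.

-52.4%

The change is 13.8 − 29.0 = -15.2 percentage points.
Relative to the original 29.0%, that is -15.2 ÷ 29.0 ≈ -52.4%.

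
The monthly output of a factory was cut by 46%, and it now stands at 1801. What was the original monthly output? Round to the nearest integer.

3335

The overall multiplier applied was 0.54.
So the original monthly output was 1801 ÷ 0.54 ≈ 3335.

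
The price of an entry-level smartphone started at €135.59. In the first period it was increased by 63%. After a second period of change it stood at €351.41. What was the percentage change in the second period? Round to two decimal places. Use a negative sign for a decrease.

After the first period: €135.59 × 1.63 = €221.0117.
Second-period multiplier: €351.41 ÷ €221.0117 ≈ 1.590006.
That is a change of 59.00%.

59.00%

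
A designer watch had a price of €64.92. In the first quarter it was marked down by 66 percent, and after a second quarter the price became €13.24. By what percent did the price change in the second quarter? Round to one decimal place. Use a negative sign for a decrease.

After the first quarter: €64.92 × 0.34 = €22.0728.
Second-quarter multiplier: €13.24 ÷ €22.0728 ≈ 0.59983.
That is a change of -40.0%.

-40.0%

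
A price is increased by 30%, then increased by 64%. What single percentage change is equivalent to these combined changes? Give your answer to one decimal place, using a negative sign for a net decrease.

113.2%

The combined multiplier is 1.3 × 1.64 = 2.132.
That corresponds to an increase of 113.2%.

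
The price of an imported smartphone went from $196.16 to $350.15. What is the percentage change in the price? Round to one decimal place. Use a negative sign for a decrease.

Change: $350.15 − $196.16 = $153.99.
Relative to the original: $153.99 ÷ $196.16 ≈ 78.5%.

78.5%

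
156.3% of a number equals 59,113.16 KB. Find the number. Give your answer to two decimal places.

37,820.32 KB

59,113.16 KB ÷ 1.563 ≈ 37,820.32 KB.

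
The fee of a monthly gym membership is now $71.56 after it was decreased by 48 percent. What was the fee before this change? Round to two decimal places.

The overall multiplier applied was 0.52.
So the original fee was $71.56 ÷ 0.52 ≈ $137.62.

$137.62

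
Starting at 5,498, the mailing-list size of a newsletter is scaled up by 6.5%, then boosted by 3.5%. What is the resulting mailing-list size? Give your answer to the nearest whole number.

6,060

Each change multiplies by a factor: 1.065 × 1.035 = 1.102275.
5,498 × 1.102275 = 6060.30795 ≈ 6,060.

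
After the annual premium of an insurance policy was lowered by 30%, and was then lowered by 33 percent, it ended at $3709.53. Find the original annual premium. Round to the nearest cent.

$7909.45

Undoing the 33% decrease: $3709.53 ÷ 0.67 ≈ $5536.61194.
Undoing the 30% decrease: $5536.61194 ÷ 0.7 ≈ $7909.45.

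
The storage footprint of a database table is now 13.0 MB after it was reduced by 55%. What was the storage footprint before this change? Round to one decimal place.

28.9 MB

The overall multiplier applied was 0.45.
So the original storage footprint was 13.0 ÷ 0.45 ≈ 28.9 MB.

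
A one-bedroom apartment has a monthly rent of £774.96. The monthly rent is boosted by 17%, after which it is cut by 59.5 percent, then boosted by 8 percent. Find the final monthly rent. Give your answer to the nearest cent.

£396.59

After the 17% increase: £774.96 × 1.17 = £906.7032.
After the 59.5% decrease: £906.7032 × 0.405 = £367.214796.
Apply the 8% increase: £367.214796 × 1.08 = £396.59197968 ≈ £396.59.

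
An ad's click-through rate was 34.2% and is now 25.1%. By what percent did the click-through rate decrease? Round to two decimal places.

26.61%

The change is 25.1 − 34.2 = -9.1 percentage points.
Relative to the original 34.2%, that is -9.1 ÷ 34.2 ≈ -26.61%.
So the click-through rate fell by 26.61%.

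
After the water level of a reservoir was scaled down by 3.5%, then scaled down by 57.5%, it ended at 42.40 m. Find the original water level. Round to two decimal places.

103.38 m

The overall multiplier applied was 0.965 × 0.425 = 0.410125.
So the original water level was 42.40 ÷ 0.410125 ≈ 103.38 m.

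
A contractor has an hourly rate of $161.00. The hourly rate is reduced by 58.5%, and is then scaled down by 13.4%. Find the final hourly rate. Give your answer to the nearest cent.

58.5% decrease: $161.00 × 0.415 = $66.815.
Apply the 13.4% decrease: $66.815 × 0.866 = $57.86179 ≈ $57.86.

$57.86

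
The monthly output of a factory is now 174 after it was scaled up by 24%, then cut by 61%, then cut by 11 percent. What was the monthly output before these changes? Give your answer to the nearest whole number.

404

Undoing the 11% decrease: 174 ÷ 0.89 ≈ 195.505618.
Undoing the 61% decrease: 195.505618 ÷ 0.39 ≈ 501.296456.
Undoing the 24% increase: 501.296456 ÷ 1.24 ≈ 404.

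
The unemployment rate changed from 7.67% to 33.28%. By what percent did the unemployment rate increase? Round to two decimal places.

333.90%

The change is 33.28 − 7.67 = 25.61 percentage points.
Relative to the original 7.67%, that is 25.61 ÷ 7.67 ≈ 333.90%.
So the unemployment rate rose by 333.90%.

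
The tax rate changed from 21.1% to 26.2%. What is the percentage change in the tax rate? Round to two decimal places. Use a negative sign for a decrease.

The change is 26.2 − 21.1 = 5.1 percentage points.
Relative to the original 21.1%, that is 5.1 ÷ 21.1 ≈ 24.17%.

24.17%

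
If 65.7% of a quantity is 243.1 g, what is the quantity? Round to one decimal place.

370.0 g

243.1 g ÷ 0.657 ≈ 370.0 g.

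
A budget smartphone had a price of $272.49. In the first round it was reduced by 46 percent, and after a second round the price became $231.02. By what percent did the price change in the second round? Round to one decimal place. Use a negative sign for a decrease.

After the first round: $272.49 × 0.54 = $147.1446.
Second-round multiplier: $231.02 ÷ $147.1446 ≈ 1.57002.
That is a change of 57.0%.

57.0%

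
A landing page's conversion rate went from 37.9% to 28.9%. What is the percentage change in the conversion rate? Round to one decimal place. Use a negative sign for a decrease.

-23.7%

The change is 28.9 − 37.9 = -9.0 percentage points.
Relative to the original 37.9%, that is -9.0 ÷ 37.9 ≈ -23.7%.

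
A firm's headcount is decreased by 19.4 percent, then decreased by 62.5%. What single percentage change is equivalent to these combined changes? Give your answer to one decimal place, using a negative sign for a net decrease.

-69.8%

A 19.4% decrease multiplies by 0.806.
Then a 62.5% decrease: 0.806 × 0.375 = 0.30225.
Overall factor 0.30225, i.e. -69.8%.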